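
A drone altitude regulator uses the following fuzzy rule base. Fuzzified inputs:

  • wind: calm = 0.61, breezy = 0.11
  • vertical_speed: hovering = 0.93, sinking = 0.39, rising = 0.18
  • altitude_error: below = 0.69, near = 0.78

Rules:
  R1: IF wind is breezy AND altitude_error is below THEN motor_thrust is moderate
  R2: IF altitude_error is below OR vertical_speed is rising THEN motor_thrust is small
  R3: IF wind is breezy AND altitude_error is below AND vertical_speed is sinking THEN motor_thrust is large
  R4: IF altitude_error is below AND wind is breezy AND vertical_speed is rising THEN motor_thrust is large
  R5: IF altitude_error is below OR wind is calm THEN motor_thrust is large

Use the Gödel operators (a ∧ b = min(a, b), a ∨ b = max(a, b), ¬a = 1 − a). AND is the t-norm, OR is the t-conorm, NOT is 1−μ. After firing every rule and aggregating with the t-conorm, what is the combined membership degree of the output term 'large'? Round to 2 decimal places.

R1: breezy=0.11, below=0.69; AND[min(a, b)] → w = 0.11
R2: below=0.69, rising=0.18; OR[max(a, b)] → w = 0.69
R3: breezy=0.11, below=0.69, sinking=0.39; AND[min(a, b)] → w = 0.11
R4: below=0.69, breezy=0.11, rising=0.18; AND[min(a, b)] → w = 0.11
R5: below=0.69, calm=0.61; OR[max(a, b)] → w = 0.69
Rules with consequent 'large': {R3, R4, R5} → strengths 0.11, 0.11, 0.69
Aggregate via t-conorm [max(a, b)]: 0.69

0.69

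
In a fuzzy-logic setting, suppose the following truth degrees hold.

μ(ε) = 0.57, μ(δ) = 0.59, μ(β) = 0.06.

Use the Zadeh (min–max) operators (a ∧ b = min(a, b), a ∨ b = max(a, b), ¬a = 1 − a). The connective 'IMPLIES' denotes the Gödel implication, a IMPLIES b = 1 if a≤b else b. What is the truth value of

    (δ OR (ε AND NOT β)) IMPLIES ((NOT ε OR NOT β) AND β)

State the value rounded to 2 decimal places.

NOT β = 1 − 0.06 = 0.94
ε AND NOT β = min(a, b) on (0.57, 0.94) = 0.57
δ OR (ε AND NOT β) = max(a, b) on (0.59, 0.57) = 0.59
NOT ε = 1 − 0.57 = 0.43
NOT β = 1 − 0.06 = 0.94
NOT ε OR NOT β = max(a, b) on (0.43, 0.94) = 0.94
(NOT ε OR NOT β) AND β = min(a, b) on (0.94, 0.06) = 0.06
(δ OR (ε AND NOT β)) IMPLIES ((NOT ε OR NOT β) AND β)  [Gödel: 1 if a≤b else b] with a=0.59, b=0.06 → 0.06

0.06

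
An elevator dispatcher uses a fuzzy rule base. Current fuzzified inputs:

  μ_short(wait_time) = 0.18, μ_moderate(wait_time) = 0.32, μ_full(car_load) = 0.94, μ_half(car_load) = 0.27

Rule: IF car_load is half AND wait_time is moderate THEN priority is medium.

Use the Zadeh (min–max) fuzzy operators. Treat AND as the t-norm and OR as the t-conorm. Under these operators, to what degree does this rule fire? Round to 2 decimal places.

0.27

firing strength: half=0.27, moderate=0.32; AND[min(a, b)] → w = 0.27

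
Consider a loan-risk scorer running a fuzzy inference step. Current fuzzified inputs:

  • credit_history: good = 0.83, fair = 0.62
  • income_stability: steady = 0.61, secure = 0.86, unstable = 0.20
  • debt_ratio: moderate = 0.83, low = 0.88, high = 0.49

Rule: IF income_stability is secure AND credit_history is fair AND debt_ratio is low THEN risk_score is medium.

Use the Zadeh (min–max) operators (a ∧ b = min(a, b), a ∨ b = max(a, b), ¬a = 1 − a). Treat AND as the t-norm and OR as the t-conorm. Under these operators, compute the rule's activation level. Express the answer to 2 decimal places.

firing strength: secure=0.86, fair=0.62, low=0.88; AND[min(a, b)] → w = 0.62

0.62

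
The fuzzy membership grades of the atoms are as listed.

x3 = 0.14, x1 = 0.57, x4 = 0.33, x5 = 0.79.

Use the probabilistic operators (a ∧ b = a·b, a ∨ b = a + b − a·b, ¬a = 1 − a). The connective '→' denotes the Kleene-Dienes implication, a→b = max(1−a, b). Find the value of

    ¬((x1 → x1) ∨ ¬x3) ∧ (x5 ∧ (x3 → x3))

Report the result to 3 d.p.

0.041

x1 → x1  [Kleene-Dienes: max(1−a, b)] with a=0.5700, b=0.5700 → 0.5700
¬x3 = 1 − 0.1400 = 0.8600
(x1 → x1) ∨ ¬x3 = a + b − a·b on (0.5700, 0.8600) = 0.9398
¬((x1 → x1) ∨ ¬x3) = 1 − 0.9398 = 0.0602
x3 → x3  [Kleene-Dienes: max(1−a, b)] with a=0.1400, b=0.1400 → 0.8600
x5 ∧ (x3 → x3) = a·b on (0.7900, 0.8600) = 0.6794
¬((x1 → x1) ∨ ¬x3) ∧ (x5 ∧ (x3 → x3)) = a·b on (0.0602, 0.6794) = 0.0409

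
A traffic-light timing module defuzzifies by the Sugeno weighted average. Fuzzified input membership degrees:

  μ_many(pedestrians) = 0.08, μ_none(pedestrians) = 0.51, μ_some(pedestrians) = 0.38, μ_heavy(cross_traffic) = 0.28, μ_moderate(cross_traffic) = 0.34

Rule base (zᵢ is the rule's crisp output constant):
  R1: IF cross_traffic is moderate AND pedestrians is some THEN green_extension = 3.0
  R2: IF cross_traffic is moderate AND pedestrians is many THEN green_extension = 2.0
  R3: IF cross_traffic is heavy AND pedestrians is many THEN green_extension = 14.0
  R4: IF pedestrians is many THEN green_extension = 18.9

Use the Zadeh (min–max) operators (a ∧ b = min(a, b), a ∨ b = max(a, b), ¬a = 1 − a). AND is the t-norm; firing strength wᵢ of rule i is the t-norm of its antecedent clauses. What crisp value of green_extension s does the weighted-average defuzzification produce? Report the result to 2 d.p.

6.57

R1 (z=3.0): moderate=0.34, some=0.38; AND[min(a, b)] → w = 0.34
R2 (z=2.0): moderate=0.34, many=0.08; AND[min(a, b)] → w = 0.08
R3 (z=14.0): heavy=0.28, many=0.08; AND[min(a, b)] → w = 0.08
R4 (z=18.9): many=0.08 → w = 0.08
Weighted average = (0.34·3.0 + 0.08·2.0 + 0.08·14.0 + 0.08·18.9) / (0.34 + 0.08 + 0.08 + 0.08)
  = 3.8120 / 0.5800 = 6.57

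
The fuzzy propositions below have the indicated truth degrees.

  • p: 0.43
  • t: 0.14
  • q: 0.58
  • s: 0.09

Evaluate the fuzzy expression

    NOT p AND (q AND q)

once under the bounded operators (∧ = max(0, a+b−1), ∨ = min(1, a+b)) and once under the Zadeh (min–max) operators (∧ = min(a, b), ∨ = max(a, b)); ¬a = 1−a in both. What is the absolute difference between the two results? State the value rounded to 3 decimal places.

Under bounded:
  NOT p = 1 − 0.43 = 0.57
  q AND q = max(0, a+b−1) on (0.58, 0.58) = 0.16
  NOT p AND (q AND q) = max(0, a+b−1) on (0.57, 0.16) = 0.00
  → value = 0.0000
Under Zadeh (min–max):
  NOT p = 1 − 0.43 = 0.57
  q AND q = min(a, b) on (0.58, 0.58) = 0.58
  NOT p AND (q AND q) = min(a, b) on (0.57, 0.58) = 0.57
  → value = 0.5700
|0.0000 − 0.5700| = 0.570

0.570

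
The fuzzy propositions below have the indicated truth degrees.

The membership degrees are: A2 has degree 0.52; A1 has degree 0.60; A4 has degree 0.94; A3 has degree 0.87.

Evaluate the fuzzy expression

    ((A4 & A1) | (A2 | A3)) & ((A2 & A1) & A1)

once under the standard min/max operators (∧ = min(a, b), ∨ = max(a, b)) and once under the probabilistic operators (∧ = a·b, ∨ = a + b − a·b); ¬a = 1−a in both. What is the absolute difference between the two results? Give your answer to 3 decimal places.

0.338

Under standard min/max:
  A4 & A1 = min(a, b) on (0.94, 0.60) = 0.60
  A2 | A3 = max(a, b) on (0.52, 0.87) = 0.87
  (A4 & A1) | (A2 | A3) = max(a, b) on (0.60, 0.87) = 0.87
  A2 & A1 = min(a, b) on (0.52, 0.60) = 0.52
  (A2 & A1) & A1 = min(a, b) on (0.52, 0.60) = 0.52
  ((A4 & A1) | (A2 | A3)) & ((A2 & A1) & A1) = min(a, b) on (0.87, 0.52) = 0.52
  → value = 0.5200
Under probabilistic:
  A4 & A1 = a·b on (0.9400, 0.6000) = 0.5640
  A2 | A3 = a + b − a·b on (0.5200, 0.8700) = 0.9376
  (A4 & A1) | (A2 | A3) = a + b − a·b on (0.5640, 0.9376) = 0.9728
  A2 & A1 = a·b on (0.5200, 0.6000) = 0.3120
  (A2 & A1) & A1 = a·b on (0.3120, 0.6000) = 0.1872
  ((A4 & A1) | (A2 | A3)) & ((A2 & A1) & A1) = a·b on (0.9728, 0.1872) = 0.1821
  → value = 0.1821
|0.5200 − 0.1821| = 0.338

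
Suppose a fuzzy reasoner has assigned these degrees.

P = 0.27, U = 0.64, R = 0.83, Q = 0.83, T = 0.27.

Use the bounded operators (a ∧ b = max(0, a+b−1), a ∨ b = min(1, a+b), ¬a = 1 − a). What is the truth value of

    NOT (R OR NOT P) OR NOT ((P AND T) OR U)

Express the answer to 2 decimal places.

0.36

NOT P = 1 − 0.27 = 0.73
R OR NOT P = min(1, a+b) on (0.83, 0.73) = 1.00
NOT (R OR NOT P) = 1 − 1.00 = 0.00
P AND T = max(0, a+b−1) on (0.27, 0.27) = 0.00
(P AND T) OR U = min(1, a+b) on (0.00, 0.64) = 0.64
NOT ((P AND T) OR U) = 1 − 0.64 = 0.36
NOT (R OR NOT P) OR NOT ((P AND T) OR U) = min(1, a+b) on (0.00, 0.36) = 0.36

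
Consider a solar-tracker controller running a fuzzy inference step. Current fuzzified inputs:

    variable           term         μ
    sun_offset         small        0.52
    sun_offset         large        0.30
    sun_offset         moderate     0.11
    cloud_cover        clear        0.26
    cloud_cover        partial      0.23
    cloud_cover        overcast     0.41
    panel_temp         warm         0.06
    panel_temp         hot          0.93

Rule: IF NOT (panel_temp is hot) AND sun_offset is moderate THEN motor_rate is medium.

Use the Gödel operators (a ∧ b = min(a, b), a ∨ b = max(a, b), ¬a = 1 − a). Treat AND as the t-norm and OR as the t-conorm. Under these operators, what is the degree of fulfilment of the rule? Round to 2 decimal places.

firing strength: ¬hot=1−0.93=0.07, moderate=0.11; AND[min(a, b)] → w = 0.07

0.07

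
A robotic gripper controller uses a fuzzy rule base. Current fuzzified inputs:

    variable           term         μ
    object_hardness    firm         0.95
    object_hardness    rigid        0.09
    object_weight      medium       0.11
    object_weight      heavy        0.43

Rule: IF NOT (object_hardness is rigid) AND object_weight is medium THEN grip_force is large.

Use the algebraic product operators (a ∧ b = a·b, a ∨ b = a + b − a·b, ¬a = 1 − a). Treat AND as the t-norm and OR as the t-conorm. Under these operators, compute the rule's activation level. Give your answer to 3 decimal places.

firing strength: ¬rigid=1−0.09=0.91, medium=0.11; AND[a·b] → w = 0.1001

0.100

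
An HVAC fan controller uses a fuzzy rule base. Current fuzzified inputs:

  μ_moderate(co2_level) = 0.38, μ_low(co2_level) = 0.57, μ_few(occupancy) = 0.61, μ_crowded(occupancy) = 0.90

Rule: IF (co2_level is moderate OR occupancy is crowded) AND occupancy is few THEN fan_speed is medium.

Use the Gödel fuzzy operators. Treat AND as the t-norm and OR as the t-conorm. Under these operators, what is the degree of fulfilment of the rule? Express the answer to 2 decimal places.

firing strength: (moderate=0.38 OR crowded=0.90) = 0.90; AND[min(a, b)] with few=0.61 → w = 0.61

0.61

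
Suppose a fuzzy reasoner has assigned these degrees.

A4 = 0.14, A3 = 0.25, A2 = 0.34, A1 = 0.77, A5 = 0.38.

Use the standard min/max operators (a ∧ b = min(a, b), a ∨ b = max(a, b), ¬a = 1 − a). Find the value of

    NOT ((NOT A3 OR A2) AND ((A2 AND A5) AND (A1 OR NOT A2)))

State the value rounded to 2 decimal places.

NOT A3 = 1 − 0.25 = 0.75
NOT A3 OR A2 = max(a, b) on (0.75, 0.34) = 0.75
A2 AND A5 = min(a, b) on (0.34, 0.38) = 0.34
NOT A2 = 1 − 0.34 = 0.66
A1 OR NOT A2 = max(a, b) on (0.77, 0.66) = 0.77
(A2 AND A5) AND (A1 OR NOT A2) = min(a, b) on (0.34, 0.77) = 0.34
(NOT A3 OR A2) AND ((A2 AND A5) AND (A1 OR NOT A2)) = min(a, b) on (0.75, 0.34) = 0.34
NOT ((NOT A3 OR A2) AND ((A2 AND A5) AND (A1 OR NOT A2))) = 1 − 0.34 = 0.66

0.66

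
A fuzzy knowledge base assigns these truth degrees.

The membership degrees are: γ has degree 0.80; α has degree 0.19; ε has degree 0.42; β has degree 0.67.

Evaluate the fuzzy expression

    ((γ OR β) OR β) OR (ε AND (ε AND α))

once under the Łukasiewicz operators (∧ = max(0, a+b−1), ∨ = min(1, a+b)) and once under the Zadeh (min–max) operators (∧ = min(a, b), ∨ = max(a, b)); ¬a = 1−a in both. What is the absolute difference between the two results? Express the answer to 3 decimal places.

Under Łukasiewicz:
  γ OR β = min(1, a+b) on (0.80, 0.67) = 1.00
  (γ OR β) OR β = min(1, a+b) on (1.00, 0.67) = 1.00
  ε AND α = max(0, a+b−1) on (0.42, 0.19) = 0.00
  ε AND (ε AND α) = max(0, a+b−1) on (0.42, 0.00) = 0.00
  ((γ OR β) OR β) OR (ε AND (ε AND α)) = min(1, a+b) on (1.00, 0.00) = 1.00
  → value = 1.0000
Under Zadeh (min–max):
  γ OR β = max(a, b) on (0.80, 0.67) = 0.80
  (γ OR β) OR β = max(a, b) on (0.80, 0.67) = 0.80
  ε AND α = min(a, b) on (0.42, 0.19) = 0.19
  ε AND (ε AND α) = min(a, b) on (0.42, 0.19) = 0.19
  ((γ OR β) OR β) OR (ε AND (ε AND α)) = max(a, b) on (0.80, 0.19) = 0.80
  → value = 0.8000
|1.0000 − 0.8000| = 0.200

0.200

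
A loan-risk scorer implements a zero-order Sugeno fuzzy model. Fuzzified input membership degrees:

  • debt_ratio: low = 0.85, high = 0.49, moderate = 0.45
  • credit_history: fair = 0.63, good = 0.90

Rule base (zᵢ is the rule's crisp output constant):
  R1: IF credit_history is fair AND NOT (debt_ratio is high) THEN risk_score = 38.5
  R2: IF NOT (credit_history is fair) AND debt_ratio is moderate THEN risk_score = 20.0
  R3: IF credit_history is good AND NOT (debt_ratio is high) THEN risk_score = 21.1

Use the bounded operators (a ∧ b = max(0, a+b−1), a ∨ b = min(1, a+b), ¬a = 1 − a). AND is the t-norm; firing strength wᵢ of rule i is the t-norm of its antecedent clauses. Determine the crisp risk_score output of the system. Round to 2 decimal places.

25.53

R1 (z=38.5): fair=0.63, ¬high=1−0.49=0.51; AND[max(0, a+b−1)] → w = 0.14
R2 (z=20.0): ¬fair=1−0.63=0.37, moderate=0.45; AND[max(0, a+b−1)] → w = 0.00
R3 (z=21.1): good=0.90, ¬high=1−0.49=0.51; AND[max(0, a+b−1)] → w = 0.41
Weighted average = (0.14·38.5 + 0.00·20.0 + 0.41·21.1) / (0.14 + 0.00 + 0.41)
  = 14.0410 / 0.5500 = 25.53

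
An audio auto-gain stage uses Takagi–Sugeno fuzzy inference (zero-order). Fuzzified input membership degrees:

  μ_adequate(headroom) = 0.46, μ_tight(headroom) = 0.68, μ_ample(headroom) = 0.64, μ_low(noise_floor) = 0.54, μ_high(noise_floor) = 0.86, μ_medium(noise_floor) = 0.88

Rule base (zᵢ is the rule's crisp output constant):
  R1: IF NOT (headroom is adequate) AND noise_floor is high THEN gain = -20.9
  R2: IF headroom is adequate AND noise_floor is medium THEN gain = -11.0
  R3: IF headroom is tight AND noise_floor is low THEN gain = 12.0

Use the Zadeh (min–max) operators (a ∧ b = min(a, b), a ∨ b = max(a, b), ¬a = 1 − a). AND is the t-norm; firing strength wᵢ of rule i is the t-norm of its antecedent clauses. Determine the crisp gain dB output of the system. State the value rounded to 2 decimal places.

R1 (z=-20.9): ¬adequate=1−0.46=0.54, high=0.86; AND[min(a, b)] → w = 0.54
R2 (z=-11.0): adequate=0.46, medium=0.88; AND[min(a, b)] → w = 0.46
R3 (z=12.0): tight=0.68, low=0.54; AND[min(a, b)] → w = 0.54
Weighted average = (0.54·-20.9 + 0.46·-11.0 + 0.54·12.0) / (0.54 + 0.46 + 0.54)
  = -9.8660 / 1.5400 = -6.41

-6.41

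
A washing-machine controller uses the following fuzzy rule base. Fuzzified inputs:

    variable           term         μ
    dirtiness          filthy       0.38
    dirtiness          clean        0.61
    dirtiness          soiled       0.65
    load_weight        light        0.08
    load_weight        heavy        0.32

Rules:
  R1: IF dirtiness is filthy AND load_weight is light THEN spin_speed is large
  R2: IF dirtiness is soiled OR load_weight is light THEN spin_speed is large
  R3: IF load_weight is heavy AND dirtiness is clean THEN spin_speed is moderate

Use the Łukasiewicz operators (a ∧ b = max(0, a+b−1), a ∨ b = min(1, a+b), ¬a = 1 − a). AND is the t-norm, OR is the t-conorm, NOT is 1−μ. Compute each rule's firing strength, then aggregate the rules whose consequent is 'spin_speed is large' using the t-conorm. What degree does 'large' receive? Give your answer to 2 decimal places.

0.73

R1: filthy=0.38, light=0.08; AND[max(0, a+b−1)] → w = 0.00
R2: soiled=0.65, light=0.08; OR[min(1, a+b)] → w = 0.73
R3: heavy=0.32, clean=0.61; AND[max(0, a+b−1)] → w = 0.00
Rules with consequent 'large': {R1, R2} → strengths 0.00, 0.73
Aggregate via t-conorm [min(1, a+b)]: 0.73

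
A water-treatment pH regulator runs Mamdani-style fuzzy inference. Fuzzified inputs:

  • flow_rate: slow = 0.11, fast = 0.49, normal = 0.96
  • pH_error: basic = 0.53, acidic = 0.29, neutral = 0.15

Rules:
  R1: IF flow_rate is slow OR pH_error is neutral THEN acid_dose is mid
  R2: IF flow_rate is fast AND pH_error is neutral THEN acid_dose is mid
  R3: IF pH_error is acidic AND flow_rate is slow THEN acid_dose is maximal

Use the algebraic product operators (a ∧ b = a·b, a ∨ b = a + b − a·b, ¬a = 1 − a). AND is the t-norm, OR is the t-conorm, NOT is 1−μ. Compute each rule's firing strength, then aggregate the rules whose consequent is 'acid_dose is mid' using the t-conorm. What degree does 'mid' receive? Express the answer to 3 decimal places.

R1: slow=0.11, neutral=0.15; OR[a + b − a·b] → w = 0.2435
R2: fast=0.49, neutral=0.15; AND[a·b] → w = 0.0735
R3: acidic=0.29, slow=0.11; AND[a·b] → w = 0.0319
Rules with consequent 'mid': {R1, R2} → strengths 0.2435, 0.0735
Aggregate via t-conorm [a + b − a·b]: 0.2991

0.299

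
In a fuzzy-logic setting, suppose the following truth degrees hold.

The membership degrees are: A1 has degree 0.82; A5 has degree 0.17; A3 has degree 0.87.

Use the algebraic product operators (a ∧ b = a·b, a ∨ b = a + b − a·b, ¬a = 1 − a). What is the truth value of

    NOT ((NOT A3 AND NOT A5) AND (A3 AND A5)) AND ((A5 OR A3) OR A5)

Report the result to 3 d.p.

0.896

NOT A3 = 1 − 0.8700 = 0.1300
NOT A5 = 1 − 0.1700 = 0.8300
NOT A3 AND NOT A5 = a·b on (0.1300, 0.8300) = 0.1079
A3 AND A5 = a·b on (0.8700, 0.1700) = 0.1479
(NOT A3 AND NOT A5) AND (A3 AND A5) = a·b on (0.1079, 0.1479) = 0.0160
NOT ((NOT A3 AND NOT A5) AND (A3 AND A5)) = 1 − 0.0160 = 0.9840
A5 OR A3 = a + b − a·b on (0.1700, 0.8700) = 0.8921
(A5 OR A3) OR A5 = a + b − a·b on (0.8921, 0.1700) = 0.9104
NOT ((NOT A3 AND NOT A5) AND (A3 AND A5)) AND ((A5 OR A3) OR A5) = a·b on (0.9840, 0.9104) = 0.8959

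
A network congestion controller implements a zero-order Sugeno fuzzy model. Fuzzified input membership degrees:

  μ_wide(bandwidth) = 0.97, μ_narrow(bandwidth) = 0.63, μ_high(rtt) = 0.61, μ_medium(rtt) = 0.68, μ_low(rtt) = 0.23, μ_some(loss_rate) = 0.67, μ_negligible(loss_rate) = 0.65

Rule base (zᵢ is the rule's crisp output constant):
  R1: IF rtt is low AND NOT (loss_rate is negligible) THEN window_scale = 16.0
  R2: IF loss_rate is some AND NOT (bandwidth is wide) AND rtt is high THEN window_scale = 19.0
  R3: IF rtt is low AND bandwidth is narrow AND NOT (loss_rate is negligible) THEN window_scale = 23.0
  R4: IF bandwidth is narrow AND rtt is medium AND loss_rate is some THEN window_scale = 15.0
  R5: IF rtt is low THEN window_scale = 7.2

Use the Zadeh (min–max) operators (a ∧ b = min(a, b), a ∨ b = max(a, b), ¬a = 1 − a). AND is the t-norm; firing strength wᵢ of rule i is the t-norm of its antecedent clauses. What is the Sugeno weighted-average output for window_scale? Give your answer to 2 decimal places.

15.29

R1 (z=16.0): low=0.23, ¬negligible=1−0.65=0.35; AND[min(a, b)] → w = 0.23
R2 (z=19.0): some=0.67, ¬wide=1−0.97=0.03, high=0.61; AND[min(a, b)] → w = 0.03
R3 (z=23.0): low=0.23, narrow=0.63, ¬negligible=1−0.65=0.35; AND[min(a, b)] → w = 0.23
R4 (z=15.0): narrow=0.63, medium=0.68, some=0.67; AND[min(a, b)] → w = 0.63
R5 (z=7.2): low=0.23 → w = 0.23
Weighted average = (0.23·16.0 + 0.03·19.0 + 0.23·23.0 + 0.63·15.0 + 0.23·7.2) / (0.23 + 0.03 + 0.23 + 0.63 + 0.23)
  = 20.6460 / 1.3500 = 15.29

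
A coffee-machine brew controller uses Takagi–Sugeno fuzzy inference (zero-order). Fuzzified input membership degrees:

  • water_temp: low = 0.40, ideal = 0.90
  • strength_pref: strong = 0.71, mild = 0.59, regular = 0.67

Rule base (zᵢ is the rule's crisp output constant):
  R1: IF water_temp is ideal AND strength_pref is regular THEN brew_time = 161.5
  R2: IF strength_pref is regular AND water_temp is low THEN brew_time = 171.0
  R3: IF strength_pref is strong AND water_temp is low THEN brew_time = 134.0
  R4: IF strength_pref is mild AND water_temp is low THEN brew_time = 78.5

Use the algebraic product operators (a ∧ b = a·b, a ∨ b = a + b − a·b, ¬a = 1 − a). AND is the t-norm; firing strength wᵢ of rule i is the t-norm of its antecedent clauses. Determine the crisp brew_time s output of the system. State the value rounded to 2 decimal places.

R1 (z=161.5): ideal=0.90, regular=0.67; AND[a·b] → w = 0.6030
R2 (z=171.0): regular=0.67, low=0.40; AND[a·b] → w = 0.2680
R3 (z=134.0): strong=0.71, low=0.40; AND[a·b] → w = 0.2840
R4 (z=78.5): mild=0.59, low=0.40; AND[a·b] → w = 0.2360
Weighted average = (0.6030·161.5 + 0.2680·171.0 + 0.2840·134.0 + 0.2360·78.5) / (0.6030 + 0.2680 + 0.2840 + 0.2360)
  = 199.7945 / 1.3910 = 143.63

143.63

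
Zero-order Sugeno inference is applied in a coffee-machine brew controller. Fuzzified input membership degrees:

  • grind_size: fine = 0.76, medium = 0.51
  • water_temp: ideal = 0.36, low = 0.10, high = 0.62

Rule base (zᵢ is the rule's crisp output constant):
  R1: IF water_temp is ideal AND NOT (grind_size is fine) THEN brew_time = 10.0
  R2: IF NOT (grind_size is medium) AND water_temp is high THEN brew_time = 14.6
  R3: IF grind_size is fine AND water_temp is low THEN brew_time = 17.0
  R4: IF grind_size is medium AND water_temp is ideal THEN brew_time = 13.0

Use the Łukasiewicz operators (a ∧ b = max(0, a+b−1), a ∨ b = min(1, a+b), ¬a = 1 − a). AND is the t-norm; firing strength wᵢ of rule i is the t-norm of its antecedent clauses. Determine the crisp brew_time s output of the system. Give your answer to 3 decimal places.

14.600

R1 (z=10.0): ideal=0.36, ¬fine=1−0.76=0.24; AND[max(0, a+b−1)] → w = 0.00
R2 (z=14.6): ¬medium=1−0.51=0.49, high=0.62; AND[max(0, a+b−1)] → w = 0.11
R3 (z=17.0): fine=0.76, low=0.10; AND[max(0, a+b−1)] → w = 0.00
R4 (z=13.0): medium=0.51, ideal=0.36; AND[max(0, a+b−1)] → w = 0.00
Weighted average = (0.00·10.0 + 0.11·14.6 + 0.00·17.0 + 0.00·13.0) / (0.00 + 0.11 + 0.00 + 0.00)
  = 1.6060 / 0.1100 = 14.600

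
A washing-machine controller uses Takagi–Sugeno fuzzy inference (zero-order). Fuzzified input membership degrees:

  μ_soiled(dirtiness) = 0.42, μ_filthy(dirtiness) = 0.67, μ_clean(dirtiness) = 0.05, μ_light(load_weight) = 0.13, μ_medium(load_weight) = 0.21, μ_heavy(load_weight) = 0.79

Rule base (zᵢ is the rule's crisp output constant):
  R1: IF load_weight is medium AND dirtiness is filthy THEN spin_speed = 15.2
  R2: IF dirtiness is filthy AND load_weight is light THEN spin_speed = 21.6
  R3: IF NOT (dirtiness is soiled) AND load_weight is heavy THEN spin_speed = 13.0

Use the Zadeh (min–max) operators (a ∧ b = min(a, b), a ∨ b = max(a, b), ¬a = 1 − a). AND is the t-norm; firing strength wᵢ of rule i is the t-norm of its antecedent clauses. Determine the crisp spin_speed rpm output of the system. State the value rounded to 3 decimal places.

14.717

R1 (z=15.2): medium=0.21, filthy=0.67; AND[min(a, b)] → w = 0.21
R2 (z=21.6): filthy=0.67, light=0.13; AND[min(a, b)] → w = 0.13
R3 (z=13.0): ¬soiled=1−0.42=0.58, heavy=0.79; AND[min(a, b)] → w = 0.58
Weighted average = (0.21·15.2 + 0.13·21.6 + 0.58·13.0) / (0.21 + 0.13 + 0.58)
  = 13.5400 / 0.9200 = 14.717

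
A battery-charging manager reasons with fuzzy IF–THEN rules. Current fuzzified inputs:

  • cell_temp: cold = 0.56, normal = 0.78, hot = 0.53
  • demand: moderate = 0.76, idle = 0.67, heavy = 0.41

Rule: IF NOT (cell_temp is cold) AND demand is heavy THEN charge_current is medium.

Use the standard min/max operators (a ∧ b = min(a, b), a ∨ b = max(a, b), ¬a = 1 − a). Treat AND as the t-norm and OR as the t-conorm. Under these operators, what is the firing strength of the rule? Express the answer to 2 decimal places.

0.41

firing strength: ¬cold=1−0.56=0.44, heavy=0.41; AND[min(a, b)] → w = 0.41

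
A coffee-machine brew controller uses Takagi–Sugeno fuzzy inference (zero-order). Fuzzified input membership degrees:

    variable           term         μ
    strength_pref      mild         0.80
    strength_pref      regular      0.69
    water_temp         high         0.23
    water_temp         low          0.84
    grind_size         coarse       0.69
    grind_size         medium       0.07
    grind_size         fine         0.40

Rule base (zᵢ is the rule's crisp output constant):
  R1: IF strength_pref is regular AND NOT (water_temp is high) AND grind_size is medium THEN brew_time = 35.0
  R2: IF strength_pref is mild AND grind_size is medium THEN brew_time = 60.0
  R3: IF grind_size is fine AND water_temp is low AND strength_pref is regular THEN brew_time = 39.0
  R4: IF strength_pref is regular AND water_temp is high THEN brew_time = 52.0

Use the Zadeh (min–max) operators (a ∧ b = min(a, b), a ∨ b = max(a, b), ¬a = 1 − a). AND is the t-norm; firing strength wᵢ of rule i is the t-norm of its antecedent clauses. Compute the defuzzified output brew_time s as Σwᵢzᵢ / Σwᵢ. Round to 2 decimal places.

44.43

R1 (z=35.0): regular=0.69, ¬high=1−0.23=0.77, medium=0.07; AND[min(a, b)] → w = 0.07
R2 (z=60.0): mild=0.80, medium=0.07; AND[min(a, b)] → w = 0.07
R3 (z=39.0): fine=0.40, low=0.84, regular=0.69; AND[min(a, b)] → w = 0.40
R4 (z=52.0): regular=0.69, high=0.23; AND[min(a, b)] → w = 0.23
Weighted average = (0.07·35.0 + 0.07·60.0 + 0.40·39.0 + 0.23·52.0) / (0.07 + 0.07 + 0.40 + 0.23)
  = 34.2100 / 0.7700 = 44.43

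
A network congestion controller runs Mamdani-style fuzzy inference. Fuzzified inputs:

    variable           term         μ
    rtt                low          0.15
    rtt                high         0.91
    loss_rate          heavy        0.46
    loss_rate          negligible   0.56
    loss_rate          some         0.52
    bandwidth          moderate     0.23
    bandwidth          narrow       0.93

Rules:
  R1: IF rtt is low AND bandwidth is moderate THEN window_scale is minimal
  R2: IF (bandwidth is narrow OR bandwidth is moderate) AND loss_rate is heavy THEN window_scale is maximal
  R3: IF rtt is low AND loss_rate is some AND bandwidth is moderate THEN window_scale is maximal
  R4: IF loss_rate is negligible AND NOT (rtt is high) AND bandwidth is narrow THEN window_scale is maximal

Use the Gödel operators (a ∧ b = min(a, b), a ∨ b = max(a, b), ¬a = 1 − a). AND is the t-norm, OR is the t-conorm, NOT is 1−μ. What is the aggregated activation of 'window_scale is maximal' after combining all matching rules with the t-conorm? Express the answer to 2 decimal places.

0.46

R1: low=0.15, moderate=0.23; AND[min(a, b)] → w = 0.15
R2: (narrow=0.93 OR moderate=0.23) = 0.93; AND[min(a, b)] with heavy=0.46 → w = 0.46
R3: low=0.15, some=0.52, moderate=0.23; AND[min(a, b)] → w = 0.15
R4: negligible=0.56, ¬high=1−0.91=0.09, narrow=0.93; AND[min(a, b)] → w = 0.09
Rules with consequent 'maximal': {R2, R3, R4} → strengths 0.46, 0.15, 0.09
Aggregate via t-conorm [max(a, b)]: 0.46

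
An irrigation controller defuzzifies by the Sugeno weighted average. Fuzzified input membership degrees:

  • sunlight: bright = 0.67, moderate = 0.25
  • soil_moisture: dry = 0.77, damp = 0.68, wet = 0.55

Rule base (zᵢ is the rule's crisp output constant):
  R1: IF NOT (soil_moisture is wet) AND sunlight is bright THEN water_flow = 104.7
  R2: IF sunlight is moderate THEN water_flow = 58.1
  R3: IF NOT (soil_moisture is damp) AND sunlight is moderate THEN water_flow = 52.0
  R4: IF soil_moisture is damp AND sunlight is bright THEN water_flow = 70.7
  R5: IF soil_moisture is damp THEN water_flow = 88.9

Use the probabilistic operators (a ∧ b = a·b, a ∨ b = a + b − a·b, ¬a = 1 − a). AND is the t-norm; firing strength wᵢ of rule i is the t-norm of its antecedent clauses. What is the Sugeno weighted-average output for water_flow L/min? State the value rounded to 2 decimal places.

80.88

R1 (z=104.7): ¬wet=1−0.55=0.45, bright=0.67; AND[a·b] → w = 0.3015
R2 (z=58.1): moderate=0.25 → w = 0.2500
R3 (z=52.0): ¬damp=1−0.68=0.32, moderate=0.25; AND[a·b] → w = 0.0800
R4 (z=70.7): damp=0.68, bright=0.67; AND[a·b] → w = 0.4556
R5 (z=88.9): damp=0.68 → w = 0.6800
Weighted average = (0.3015·104.7 + 0.2500·58.1 + 0.0800·52.0 + 0.4556·70.7 + 0.6800·88.9) / (0.3015 + 0.2500 + 0.0800 + 0.4556 + 0.6800)
  = 142.9150 / 1.7671 = 80.88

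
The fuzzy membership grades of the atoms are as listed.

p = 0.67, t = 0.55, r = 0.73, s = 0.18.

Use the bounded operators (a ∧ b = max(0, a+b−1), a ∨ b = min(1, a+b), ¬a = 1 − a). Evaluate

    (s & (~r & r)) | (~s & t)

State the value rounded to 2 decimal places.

~r = 1 − 0.73 = 0.27
~r & r = max(0, a+b−1) on (0.27, 0.73) = 0.00
s & (~r & r) = max(0, a+b−1) on (0.18, 0.00) = 0.00
~s = 1 − 0.18 = 0.82
~s & t = max(0, a+b−1) on (0.82, 0.55) = 0.37
(s & (~r & r)) | (~s & t) = min(1, a+b) on (0.00, 0.37) = 0.37

0.37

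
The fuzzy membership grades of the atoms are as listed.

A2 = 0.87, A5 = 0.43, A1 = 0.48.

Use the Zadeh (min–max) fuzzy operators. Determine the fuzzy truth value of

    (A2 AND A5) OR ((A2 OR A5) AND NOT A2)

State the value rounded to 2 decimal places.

A2 AND A5 = min(a, b) on (0.87, 0.43) = 0.43
A2 OR A5 = max(a, b) on (0.87, 0.43) = 0.87
NOT A2 = 1 − 0.87 = 0.13
(A2 OR A5) AND NOT A2 = min(a, b) on (0.87, 0.13) = 0.13
(A2 AND A5) OR ((A2 OR A5) AND NOT A2) = max(a, b) on (0.43, 0.13) = 0.43

0.43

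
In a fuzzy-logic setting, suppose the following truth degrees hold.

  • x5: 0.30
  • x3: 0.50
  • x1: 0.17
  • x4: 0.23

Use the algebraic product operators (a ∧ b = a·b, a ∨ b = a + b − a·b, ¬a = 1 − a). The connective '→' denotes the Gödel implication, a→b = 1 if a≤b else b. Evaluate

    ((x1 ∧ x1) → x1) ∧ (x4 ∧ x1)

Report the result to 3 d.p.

x1 ∧ x1 = a·b on (0.1700, 0.1700) = 0.0289
(x1 ∧ x1) → x1  [Gödel: 1 if a≤b else b] with a=0.0289, b=0.1700 → 1.0000
x4 ∧ x1 = a·b on (0.2300, 0.1700) = 0.0391
((x1 ∧ x1) → x1) ∧ (x4 ∧ x1) = a·b on (1.0000, 0.0391) = 0.0391

0.039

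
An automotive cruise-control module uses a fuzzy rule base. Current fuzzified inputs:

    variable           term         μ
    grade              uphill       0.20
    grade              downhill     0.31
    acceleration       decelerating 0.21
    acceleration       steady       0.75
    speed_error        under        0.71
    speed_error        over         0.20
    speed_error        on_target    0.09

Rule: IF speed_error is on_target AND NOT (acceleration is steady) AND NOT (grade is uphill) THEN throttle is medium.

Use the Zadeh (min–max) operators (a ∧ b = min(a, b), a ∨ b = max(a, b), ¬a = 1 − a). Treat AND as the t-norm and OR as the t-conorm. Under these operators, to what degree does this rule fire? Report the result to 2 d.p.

firing strength: on_target=0.09, ¬steady=1−0.75=0.25, ¬uphill=1−0.20=0.80; AND[min(a, b)] → w = 0.09

0.09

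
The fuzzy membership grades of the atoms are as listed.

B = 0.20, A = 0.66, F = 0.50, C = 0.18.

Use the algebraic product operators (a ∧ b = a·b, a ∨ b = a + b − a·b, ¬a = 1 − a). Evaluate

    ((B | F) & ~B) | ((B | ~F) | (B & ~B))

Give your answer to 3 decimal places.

B | F = a + b − a·b on (0.2000, 0.5000) = 0.6000
~B = 1 − 0.2000 = 0.8000
(B | F) & ~B = a·b on (0.6000, 0.8000) = 0.4800
~F = 1 − 0.5000 = 0.5000
B | ~F = a + b − a·b on (0.2000, 0.5000) = 0.6000
~B = 1 − 0.2000 = 0.8000
B & ~B = a·b on (0.2000, 0.8000) = 0.1600
(B | ~F) | (B & ~B) = a + b − a·b on (0.6000, 0.1600) = 0.6640
((B | F) & ~B) | ((B | ~F) | (B & ~B)) = a + b − a·b on (0.4800, 0.6640) = 0.8253

0.825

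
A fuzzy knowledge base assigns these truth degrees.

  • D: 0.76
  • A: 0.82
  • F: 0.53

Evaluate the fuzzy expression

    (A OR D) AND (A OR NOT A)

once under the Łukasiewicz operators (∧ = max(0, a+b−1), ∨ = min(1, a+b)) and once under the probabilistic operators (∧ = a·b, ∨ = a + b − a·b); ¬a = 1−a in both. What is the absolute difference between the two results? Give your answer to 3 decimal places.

0.184

Under Łukasiewicz:
  A OR D = min(1, a+b) on (0.82, 0.76) = 1.00
  NOT A = 1 − 0.82 = 0.18
  A OR NOT A = min(1, a+b) on (0.82, 0.18) = 1.00
  (A OR D) AND (A OR NOT A) = max(0, a+b−1) on (1.00, 1.00) = 1.00
  → value = 1.0000
Under probabilistic:
  A OR D = a + b − a·b on (0.8200, 0.7600) = 0.9568
  NOT A = 1 − 0.8200 = 0.1800
  A OR NOT A = a + b − a·b on (0.8200, 0.1800) = 0.8524
  (A OR D) AND (A OR NOT A) = a·b on (0.9568, 0.8524) = 0.8156
  → value = 0.8156
|1.0000 − 0.8156| = 0.184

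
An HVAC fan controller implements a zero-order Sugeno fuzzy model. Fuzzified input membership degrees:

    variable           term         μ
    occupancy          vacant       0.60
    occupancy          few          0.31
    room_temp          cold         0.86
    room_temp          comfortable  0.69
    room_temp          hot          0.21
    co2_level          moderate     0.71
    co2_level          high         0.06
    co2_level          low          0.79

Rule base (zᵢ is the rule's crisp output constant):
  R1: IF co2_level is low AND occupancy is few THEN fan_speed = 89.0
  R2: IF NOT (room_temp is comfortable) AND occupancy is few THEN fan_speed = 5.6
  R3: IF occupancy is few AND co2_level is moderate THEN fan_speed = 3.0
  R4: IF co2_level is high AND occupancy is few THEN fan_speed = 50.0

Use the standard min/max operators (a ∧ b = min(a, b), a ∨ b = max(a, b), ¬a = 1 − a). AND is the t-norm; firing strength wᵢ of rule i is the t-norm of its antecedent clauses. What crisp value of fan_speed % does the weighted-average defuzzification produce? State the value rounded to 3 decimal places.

R1 (z=89.0): low=0.79, few=0.31; AND[min(a, b)] → w = 0.31
R2 (z=5.6): ¬comfortable=1−0.69=0.31, few=0.31; AND[min(a, b)] → w = 0.31
R3 (z=3.0): few=0.31, moderate=0.71; AND[min(a, b)] → w = 0.31
R4 (z=50.0): high=0.06, few=0.31; AND[min(a, b)] → w = 0.06
Weighted average = (0.31·89.0 + 0.31·5.6 + 0.31·3.0 + 0.06·50.0) / (0.31 + 0.31 + 0.31 + 0.06)
  = 33.2560 / 0.9900 = 33.592

33.592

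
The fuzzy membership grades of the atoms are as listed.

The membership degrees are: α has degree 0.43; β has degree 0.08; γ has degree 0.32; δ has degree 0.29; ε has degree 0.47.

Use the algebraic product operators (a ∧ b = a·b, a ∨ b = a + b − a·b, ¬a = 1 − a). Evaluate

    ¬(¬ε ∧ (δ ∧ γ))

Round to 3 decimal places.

¬ε = 1 − 0.4700 = 0.5300
δ ∧ γ = a·b on (0.2900, 0.3200) = 0.0928
¬ε ∧ (δ ∧ γ) = a·b on (0.5300, 0.0928) = 0.0492
¬(¬ε ∧ (δ ∧ γ)) = 1 − 0.0492 = 0.9508

0.951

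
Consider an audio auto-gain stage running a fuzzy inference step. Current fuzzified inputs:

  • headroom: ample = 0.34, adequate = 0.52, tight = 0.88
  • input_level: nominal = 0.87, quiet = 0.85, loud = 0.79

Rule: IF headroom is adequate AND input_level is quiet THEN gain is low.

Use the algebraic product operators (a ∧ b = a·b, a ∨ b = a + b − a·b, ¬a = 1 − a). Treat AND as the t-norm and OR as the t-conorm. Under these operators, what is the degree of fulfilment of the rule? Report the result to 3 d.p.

0.442

firing strength: adequate=0.52, quiet=0.85; AND[a·b] → w = 0.4420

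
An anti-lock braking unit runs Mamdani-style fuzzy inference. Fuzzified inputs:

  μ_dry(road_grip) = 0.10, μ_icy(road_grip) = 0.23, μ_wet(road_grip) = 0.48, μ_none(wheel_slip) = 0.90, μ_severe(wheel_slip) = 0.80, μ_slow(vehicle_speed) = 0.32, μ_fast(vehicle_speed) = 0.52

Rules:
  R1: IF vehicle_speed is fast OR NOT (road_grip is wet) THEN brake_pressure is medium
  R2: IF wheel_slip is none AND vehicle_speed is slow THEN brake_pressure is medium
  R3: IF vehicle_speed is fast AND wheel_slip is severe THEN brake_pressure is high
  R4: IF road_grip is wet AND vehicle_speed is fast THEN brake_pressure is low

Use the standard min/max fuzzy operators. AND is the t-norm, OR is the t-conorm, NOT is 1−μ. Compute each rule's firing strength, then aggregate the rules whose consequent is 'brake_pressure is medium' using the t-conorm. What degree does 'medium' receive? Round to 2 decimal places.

0.52

R1: fast=0.52, ¬wet=1−0.48=0.52; OR[max(a, b)] → w = 0.52
R2: none=0.90, slow=0.32; AND[min(a, b)] → w = 0.32
R3: fast=0.52, severe=0.80; AND[min(a, b)] → w = 0.52
R4: wet=0.48, fast=0.52; AND[min(a, b)] → w = 0.48
Rules with consequent 'medium': {R1, R2} → strengths 0.52, 0.32
Aggregate via t-conorm [max(a, b)]: 0.52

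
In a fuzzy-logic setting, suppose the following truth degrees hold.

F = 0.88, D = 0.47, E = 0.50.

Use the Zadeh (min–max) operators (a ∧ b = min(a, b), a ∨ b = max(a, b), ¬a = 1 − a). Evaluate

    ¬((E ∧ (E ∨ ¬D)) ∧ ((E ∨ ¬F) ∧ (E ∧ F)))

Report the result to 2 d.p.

0.50

¬D = 1 − 0.47 = 0.53
E ∨ ¬D = max(a, b) on (0.50, 0.53) = 0.53
E ∧ (E ∨ ¬D) = min(a, b) on (0.50, 0.53) = 0.50
¬F = 1 − 0.88 = 0.12
E ∨ ¬F = max(a, b) on (0.50, 0.12) = 0.50
E ∧ F = min(a, b) on (0.50, 0.88) = 0.50
(E ∨ ¬F) ∧ (E ∧ F) = min(a, b) on (0.50, 0.50) = 0.50
(E ∧ (E ∨ ¬D)) ∧ ((E ∨ ¬F) ∧ (E ∧ F)) = min(a, b) on (0.50, 0.50) = 0.50
¬((E ∧ (E ∨ ¬D)) ∧ ((E ∨ ¬F) ∧ (E ∧ F))) = 1 − 0.50 = 0.50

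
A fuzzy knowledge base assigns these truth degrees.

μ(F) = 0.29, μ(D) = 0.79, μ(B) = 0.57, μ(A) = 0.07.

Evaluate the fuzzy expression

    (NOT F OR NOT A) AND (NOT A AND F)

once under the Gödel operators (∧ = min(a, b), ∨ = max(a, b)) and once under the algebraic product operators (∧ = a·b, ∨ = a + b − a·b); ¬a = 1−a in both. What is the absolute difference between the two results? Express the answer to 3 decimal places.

0.026

Under Gödel:
  NOT F = 1 − 0.29 = 0.71
  NOT A = 1 − 0.07 = 0.93
  NOT F OR NOT A = max(a, b) on (0.71, 0.93) = 0.93
  NOT A = 1 − 0.07 = 0.93
  NOT A AND F = min(a, b) on (0.93, 0.29) = 0.29
  (NOT F OR NOT A) AND (NOT A AND F) = min(a, b) on (0.93, 0.29) = 0.29
  → value = 0.2900
Under algebraic product:
  NOT F = 1 − 0.2900 = 0.7100
  NOT A = 1 − 0.0700 = 0.9300
  NOT F OR NOT A = a + b − a·b on (0.7100, 0.9300) = 0.9797
  NOT A = 1 − 0.0700 = 0.9300
  NOT A AND F = a·b on (0.9300, 0.2900) = 0.2697
  (NOT F OR NOT A) AND (NOT A AND F) = a·b on (0.9797, 0.2697) = 0.2642
  → value = 0.2642
|0.2900 − 0.2642| = 0.026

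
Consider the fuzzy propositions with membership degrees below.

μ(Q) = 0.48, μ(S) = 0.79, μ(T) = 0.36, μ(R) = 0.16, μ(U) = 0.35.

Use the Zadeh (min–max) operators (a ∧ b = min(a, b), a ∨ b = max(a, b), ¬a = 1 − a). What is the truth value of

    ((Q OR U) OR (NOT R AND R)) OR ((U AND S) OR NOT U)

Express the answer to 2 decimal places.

0.65

Q OR U = max(a, b) on (0.48, 0.35) = 0.48
NOT R = 1 − 0.16 = 0.84
NOT R AND R = min(a, b) on (0.84, 0.16) = 0.16
(Q OR U) OR (NOT R AND R) = max(a, b) on (0.48, 0.16) = 0.48
U AND S = min(a, b) on (0.35, 0.79) = 0.35
NOT U = 1 − 0.35 = 0.65
(U AND S) OR NOT U = max(a, b) on (0.35, 0.65) = 0.65
((Q OR U) OR (NOT R AND R)) OR ((U AND S) OR NOT U) = max(a, b) on (0.48, 0.65) = 0.65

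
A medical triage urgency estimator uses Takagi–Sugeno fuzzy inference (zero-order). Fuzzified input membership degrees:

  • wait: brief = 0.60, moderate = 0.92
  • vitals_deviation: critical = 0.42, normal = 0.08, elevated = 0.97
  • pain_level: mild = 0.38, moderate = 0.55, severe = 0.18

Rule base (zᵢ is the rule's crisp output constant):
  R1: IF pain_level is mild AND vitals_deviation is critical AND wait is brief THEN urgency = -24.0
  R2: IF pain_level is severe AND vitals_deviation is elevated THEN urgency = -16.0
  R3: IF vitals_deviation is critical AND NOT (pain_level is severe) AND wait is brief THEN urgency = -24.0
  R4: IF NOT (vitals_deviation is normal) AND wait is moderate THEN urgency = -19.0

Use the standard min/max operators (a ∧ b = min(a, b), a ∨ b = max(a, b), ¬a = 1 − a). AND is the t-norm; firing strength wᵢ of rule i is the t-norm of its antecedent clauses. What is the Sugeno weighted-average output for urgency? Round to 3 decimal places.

R1 (z=-24.0): mild=0.38, critical=0.42, brief=0.60; AND[min(a, b)] → w = 0.38
R2 (z=-16.0): severe=0.18, elevated=0.97; AND[min(a, b)] → w = 0.18
R3 (z=-24.0): critical=0.42, ¬severe=1−0.18=0.82, brief=0.60; AND[min(a, b)] → w = 0.42
R4 (z=-19.0): ¬normal=1−0.08=0.92, moderate=0.92; AND[min(a, b)] → w = 0.92
Weighted average = (0.38·-24.0 + 0.18·-16.0 + 0.42·-24.0 + 0.92·-19.0) / (0.38 + 0.18 + 0.42 + 0.92)
  = -39.5600 / 1.9000 = -20.821

-20.821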